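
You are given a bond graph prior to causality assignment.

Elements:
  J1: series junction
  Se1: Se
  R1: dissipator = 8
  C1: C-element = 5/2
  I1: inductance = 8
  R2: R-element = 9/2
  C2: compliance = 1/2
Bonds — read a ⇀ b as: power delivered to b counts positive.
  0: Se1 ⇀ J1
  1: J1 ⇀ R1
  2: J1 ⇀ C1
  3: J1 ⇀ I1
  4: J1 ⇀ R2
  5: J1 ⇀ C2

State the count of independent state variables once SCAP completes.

β0 stroke at J1  (Se1 (Se) sets effort on bond)
β2 stroke at J1  (C1 outputs effort q/C1)
β3 stroke at I1  (I1: I, integral causality)
β1 stroke at J1  (J1: bond 3 brought flow, rest push out)
β4 stroke at J1  (J1 flow already set via bond 3)
β5 stroke at J1  (1-jn J1 has f-setter on 3)

3  (C1, C2, I1 all integral)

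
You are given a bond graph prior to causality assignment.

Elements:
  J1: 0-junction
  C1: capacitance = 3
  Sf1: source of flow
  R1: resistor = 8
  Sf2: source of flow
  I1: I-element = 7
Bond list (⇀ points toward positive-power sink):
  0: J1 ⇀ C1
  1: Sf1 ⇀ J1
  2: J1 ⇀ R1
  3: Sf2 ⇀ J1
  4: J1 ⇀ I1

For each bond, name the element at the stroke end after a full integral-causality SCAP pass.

β1 |Sf1  (source Sf1 imposes f)
β3 |Sf2  (source Sf2 imposes f)
β0 |J1  (prefer integral on C1)
β2 |R1  (J1: bond 0 brought effort, rest push out)
β4 |I1  (common-e at J1 fixed by 0)

b0 stroke at J1
b1 stroke at Sf1
b2 stroke at R1
b3 stroke at Sf2
b4 stroke at I1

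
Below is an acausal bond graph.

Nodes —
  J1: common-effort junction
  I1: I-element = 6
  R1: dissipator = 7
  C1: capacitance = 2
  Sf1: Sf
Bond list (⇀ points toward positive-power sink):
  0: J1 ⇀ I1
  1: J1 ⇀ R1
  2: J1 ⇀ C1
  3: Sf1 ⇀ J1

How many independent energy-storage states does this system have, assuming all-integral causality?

2  (C1, I1 all integral)

β3 →Sf1  (Sf1: flow source, stroke at near end)
β0 →I1  (I1 outputs flow p/I1)
β2 →J1  (prefer integral on C1)
β1 →R1  (0-jn J1 has e-setter on 2)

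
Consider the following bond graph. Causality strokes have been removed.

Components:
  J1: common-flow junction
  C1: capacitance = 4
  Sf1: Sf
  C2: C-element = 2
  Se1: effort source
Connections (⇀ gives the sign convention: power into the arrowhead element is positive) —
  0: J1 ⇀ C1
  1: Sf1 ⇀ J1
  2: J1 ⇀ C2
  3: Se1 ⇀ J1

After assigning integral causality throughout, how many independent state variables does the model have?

b1 →Sf1  (Sf1 (Sf) sets flow on bond)
b3 →J1  (Se1 fixes effort; stroke away)
b0 →J1  (common-f at J1 fixed by 1)
b2 →J1  (J1: bond 1 brought flow, rest push out)

2  (C1, C2 all integral)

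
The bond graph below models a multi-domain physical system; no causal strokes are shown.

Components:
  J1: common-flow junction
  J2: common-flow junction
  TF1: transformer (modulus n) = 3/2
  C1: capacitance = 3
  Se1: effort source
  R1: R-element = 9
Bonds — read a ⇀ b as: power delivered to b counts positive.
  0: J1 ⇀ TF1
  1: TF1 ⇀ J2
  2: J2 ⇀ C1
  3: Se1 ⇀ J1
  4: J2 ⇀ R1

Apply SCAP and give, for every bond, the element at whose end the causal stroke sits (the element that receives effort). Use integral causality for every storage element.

β3 stroke→J1  (Se1 (Se) sets effort on bond)
β0 stroke→TF1  (J1: last free bond brings flow in)
β1 stroke→J2  (TF1: transformer flips bond 0)
β2 stroke→J2  (prefer integral on C1)
β4 stroke→R1  (only one flow-in slot at J2)

#0 |TF1
#1 |J2
#2 |J2
#3 |J1
#4 |R1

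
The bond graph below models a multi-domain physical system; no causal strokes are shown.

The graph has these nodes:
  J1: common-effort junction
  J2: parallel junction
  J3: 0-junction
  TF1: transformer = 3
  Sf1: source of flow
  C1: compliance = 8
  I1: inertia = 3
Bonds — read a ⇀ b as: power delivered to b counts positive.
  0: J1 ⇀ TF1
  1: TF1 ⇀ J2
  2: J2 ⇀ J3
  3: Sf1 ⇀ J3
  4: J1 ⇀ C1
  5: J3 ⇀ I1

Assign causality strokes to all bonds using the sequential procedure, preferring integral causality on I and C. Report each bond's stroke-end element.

b3 stroke→Sf1  (source Sf1 imposes f)
b4 stroke→J1  (C1 outputs effort q/C1)
b0 stroke→TF1  (J1 effort already set via bond 4)
b1 stroke→J2  (TF TF1: opposite of bond 0)
b2 stroke→J3  (0-jn J2 has e-setter on 1)
b5 stroke→I1  (common-e at J3 fixed by 2)

β0 stroke at TF1
β1 stroke at J2
β2 stroke at J3
β3 stroke at Sf1
β4 stroke at J1
β5 stroke at I1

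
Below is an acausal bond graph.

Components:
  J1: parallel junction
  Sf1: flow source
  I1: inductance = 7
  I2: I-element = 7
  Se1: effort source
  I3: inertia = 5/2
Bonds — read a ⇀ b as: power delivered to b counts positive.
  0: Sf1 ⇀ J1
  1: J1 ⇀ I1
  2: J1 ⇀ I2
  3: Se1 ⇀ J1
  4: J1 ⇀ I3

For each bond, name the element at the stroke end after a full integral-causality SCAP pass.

β0 →Sf1  (Sf1: flow source, stroke at near end)
β3 →J1  (Se1: effort source, stroke at far end)
β1 →I1  (J1 effort already set via bond 3)
β2 →I2  (common-e at J1 fixed by 3)
β4 →I3  (J1 effort already set via bond 3)

#0 stroke→Sf1
#1 stroke→I1
#2 stroke→I2
#3 stroke→J1
#4 stroke→I3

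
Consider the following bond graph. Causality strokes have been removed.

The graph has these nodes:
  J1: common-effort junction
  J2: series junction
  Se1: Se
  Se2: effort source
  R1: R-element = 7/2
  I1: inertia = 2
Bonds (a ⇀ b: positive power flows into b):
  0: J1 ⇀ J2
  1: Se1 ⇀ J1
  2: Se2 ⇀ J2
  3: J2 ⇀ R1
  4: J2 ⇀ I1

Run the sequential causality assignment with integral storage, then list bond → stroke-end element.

β0 stroke at J2
β1 stroke at J1
β2 stroke at J2
β3 stroke at J2
β4 stroke at I1

bond 1 →J1  (Se1: effort source, stroke at far end)
bond 2 →J2  (source Se2 imposes e)
bond 0 →J2  (J1: bond 1 brought effort, rest push out)
bond 4 →I1  (I1: I, integral causality)
bond 3 →J2  (1-jn J2 has f-setter on 4)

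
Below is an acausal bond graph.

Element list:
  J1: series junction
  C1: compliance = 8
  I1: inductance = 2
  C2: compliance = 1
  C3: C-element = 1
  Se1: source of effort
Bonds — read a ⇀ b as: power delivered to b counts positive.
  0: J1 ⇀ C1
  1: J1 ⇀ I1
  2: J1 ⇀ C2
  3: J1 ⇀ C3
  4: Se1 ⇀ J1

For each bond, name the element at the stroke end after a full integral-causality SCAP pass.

#4 stroke at J1  (Se1 fixes effort; stroke away)
#0 stroke at J1  (C1 integral (e out))
#1 stroke at I1  (I1 integral (f out))
#2 stroke at J1  (J1 flow already set via bond 1)
#3 stroke at J1  (common-f at J1 fixed by 1)

bond 0 stroke at J1
bond 1 stroke at I1
bond 2 stroke at J1
bond 3 stroke at J1
bond 4 stroke at J1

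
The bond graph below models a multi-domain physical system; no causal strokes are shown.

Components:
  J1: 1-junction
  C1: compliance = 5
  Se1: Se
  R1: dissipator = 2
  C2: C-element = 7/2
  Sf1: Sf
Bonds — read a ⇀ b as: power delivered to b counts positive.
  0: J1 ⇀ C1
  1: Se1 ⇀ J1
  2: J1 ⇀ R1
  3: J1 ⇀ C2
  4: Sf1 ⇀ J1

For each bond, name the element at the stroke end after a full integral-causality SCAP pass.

bond 1 |J1  (source Se1 imposes e)
bond 4 |Sf1  (Sf1 fixes flow; stroke at Sf1)
bond 0 |J1  (1-jn J1 has f-setter on 4)
bond 2 |J1  (1-jn J1 has f-setter on 4)
bond 3 |J1  (common-f at J1 fixed by 4)

#0 stroke at J1
#1 stroke at J1
#2 stroke at J1
#3 stroke at J1
#4 stroke at Sf1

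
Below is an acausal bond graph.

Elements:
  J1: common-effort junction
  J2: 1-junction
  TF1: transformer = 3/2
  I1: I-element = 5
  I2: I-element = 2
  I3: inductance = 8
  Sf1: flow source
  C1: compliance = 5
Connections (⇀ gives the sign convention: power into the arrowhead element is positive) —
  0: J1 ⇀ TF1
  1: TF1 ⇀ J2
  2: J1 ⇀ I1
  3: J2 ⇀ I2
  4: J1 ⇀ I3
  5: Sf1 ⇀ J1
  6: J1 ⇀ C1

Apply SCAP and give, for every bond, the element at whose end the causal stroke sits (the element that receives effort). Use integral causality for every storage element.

β0 |TF1
β1 |J2
β2 |I1
β3 |I2
β4 |I3
β5 |Sf1
β6 |J1

b5 |Sf1  (Sf1: flow source, stroke at near end)
b2 |I1  (I1 integral (f out))
b3 |I2  (I2 integral (f out))
b1 |J2  (J2: bond 3 brought flow, rest push out)
b0 |TF1  (TF1: transformer flips bond 1)
b4 |I3  (I3 outputs flow p/I3)
b6 |J1  (only one effort-in slot at J1)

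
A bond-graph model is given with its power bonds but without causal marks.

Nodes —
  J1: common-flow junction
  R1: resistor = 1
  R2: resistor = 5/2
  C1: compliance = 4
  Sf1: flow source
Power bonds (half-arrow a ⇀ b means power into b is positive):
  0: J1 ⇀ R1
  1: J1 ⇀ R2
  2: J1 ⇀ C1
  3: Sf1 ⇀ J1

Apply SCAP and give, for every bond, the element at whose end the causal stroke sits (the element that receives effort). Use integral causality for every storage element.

#0 stroke→J1
#1 stroke→J1
#2 stroke→J1
#3 stroke→Sf1

bond 3 |Sf1  (Sf1 fixes flow; stroke at Sf1)
bond 0 |J1  (J1 flow already set via bond 3)
bond 1 |J1  (J1 flow already set via bond 3)
bond 2 |J1  (1-jn J1 has f-setter on 3)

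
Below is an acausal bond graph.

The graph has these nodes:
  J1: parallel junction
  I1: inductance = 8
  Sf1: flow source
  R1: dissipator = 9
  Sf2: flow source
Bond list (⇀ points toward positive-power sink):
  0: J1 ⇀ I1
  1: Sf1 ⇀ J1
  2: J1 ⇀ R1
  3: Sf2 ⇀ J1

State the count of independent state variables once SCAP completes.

β1 |Sf1  (Sf1 fixes flow; stroke at Sf1)
β3 |Sf2  (Sf2: flow source, stroke at near end)
β0 |I1  (I1 outputs flow p/I1)
β2 |J1  (J1: last free bond brings effort in)

1  (I1 all integral)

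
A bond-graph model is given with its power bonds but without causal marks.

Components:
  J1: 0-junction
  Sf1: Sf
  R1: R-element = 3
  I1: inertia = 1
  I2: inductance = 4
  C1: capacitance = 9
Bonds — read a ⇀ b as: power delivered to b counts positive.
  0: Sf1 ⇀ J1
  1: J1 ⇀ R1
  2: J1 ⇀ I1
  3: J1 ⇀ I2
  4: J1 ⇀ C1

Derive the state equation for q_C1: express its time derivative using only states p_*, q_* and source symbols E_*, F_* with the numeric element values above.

dq_C1/dt = F_Sf1 - p_I1 - p_I2/4 - q_C1/27

b0 →Sf1  (Sf1 (Sf) sets flow on bond)
b2 →I1  (prefer integral on I1)
b3 →I2  (I2 integral (f out))
b4 →J1  (C1 outputs effort q/C1)
b1 →R1  (common-e at J1 fixed by 4)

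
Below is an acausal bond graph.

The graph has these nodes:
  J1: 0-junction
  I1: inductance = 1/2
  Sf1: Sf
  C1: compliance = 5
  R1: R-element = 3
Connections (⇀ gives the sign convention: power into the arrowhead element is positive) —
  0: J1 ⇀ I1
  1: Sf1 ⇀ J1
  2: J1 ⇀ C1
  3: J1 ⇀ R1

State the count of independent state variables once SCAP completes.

2  (C1, I1 all integral)

β1 |Sf1  (Sf1 fixes flow; stroke at Sf1)
β0 |I1  (I1: I, integral causality)
β2 |J1  (C1 integral (e out))
β3 |R1  (common-e at J1 fixed by 2)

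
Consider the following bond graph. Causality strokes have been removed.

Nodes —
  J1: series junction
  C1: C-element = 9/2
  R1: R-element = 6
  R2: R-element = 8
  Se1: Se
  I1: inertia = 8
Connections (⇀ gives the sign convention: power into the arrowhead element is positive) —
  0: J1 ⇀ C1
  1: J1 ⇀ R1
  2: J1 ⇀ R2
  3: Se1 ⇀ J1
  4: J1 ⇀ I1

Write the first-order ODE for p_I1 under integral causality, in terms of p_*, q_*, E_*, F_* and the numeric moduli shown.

dp_I1/dt = E_Se1 - 7*p_I1/4 - 2*q_C1/9

#3 |J1  (Se1 fixes effort; stroke away)
#0 |J1  (C1 outputs effort q/C1)
#4 |I1  (I1 integral (f out))
#1 |J1  (common-f at J1 fixed by 4)
#2 |J1  (J1: bond 4 brought flow, rest push out)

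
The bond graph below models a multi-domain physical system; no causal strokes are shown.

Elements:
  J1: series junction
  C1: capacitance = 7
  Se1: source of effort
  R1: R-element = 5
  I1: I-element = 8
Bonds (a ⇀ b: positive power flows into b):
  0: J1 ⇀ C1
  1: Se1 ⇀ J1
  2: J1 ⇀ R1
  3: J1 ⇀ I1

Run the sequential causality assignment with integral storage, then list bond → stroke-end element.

#0 →J1
#1 →J1
#2 →J1
#3 →I1

#1 →J1  (source Se1 imposes e)
#0 →J1  (C1: C, integral causality)
#3 →I1  (I1 integral (f out))
#2 →J1  (1-jn J1 has f-setter on 3)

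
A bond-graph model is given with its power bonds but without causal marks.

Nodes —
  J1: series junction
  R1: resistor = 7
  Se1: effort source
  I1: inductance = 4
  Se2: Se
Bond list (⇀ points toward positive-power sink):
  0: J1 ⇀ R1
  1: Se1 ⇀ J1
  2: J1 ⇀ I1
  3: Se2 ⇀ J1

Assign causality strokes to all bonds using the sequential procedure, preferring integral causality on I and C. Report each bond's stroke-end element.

b0 stroke→J1
b1 stroke→J1
b2 stroke→I1
b3 stroke→J1

bond 1 stroke→J1  (Se1 (Se) sets effort on bond)
bond 3 stroke→J1  (source Se2 imposes e)
bond 2 stroke→I1  (I1 integral (f out))
bond 0 stroke→J1  (common-f at J1 fixed by 2)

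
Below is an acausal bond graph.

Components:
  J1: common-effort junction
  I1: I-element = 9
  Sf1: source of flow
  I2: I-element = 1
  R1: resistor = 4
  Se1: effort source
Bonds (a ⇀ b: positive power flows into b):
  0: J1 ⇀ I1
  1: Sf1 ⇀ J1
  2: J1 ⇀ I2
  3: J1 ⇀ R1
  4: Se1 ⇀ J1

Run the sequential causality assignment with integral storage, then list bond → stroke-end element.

bond 1 stroke at Sf1  (source Sf1 imposes f)
bond 4 stroke at J1  (Se1 fixes effort; stroke away)
bond 0 stroke at I1  (J1: bond 4 brought effort, rest push out)
bond 2 stroke at I2  (J1: bond 4 brought effort, rest push out)
bond 3 stroke at R1  (J1: bond 4 brought effort, rest push out)

#0 →I1
#1 →Sf1
#2 →I2
#3 →R1
#4 →J1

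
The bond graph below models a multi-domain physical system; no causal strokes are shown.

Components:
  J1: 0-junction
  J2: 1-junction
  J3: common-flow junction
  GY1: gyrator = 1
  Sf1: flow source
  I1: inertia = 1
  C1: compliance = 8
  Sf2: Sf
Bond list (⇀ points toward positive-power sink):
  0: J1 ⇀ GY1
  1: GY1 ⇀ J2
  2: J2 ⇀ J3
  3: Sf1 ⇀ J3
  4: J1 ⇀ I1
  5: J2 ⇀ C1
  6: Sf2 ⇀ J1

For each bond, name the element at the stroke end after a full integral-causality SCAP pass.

bond 3 stroke→Sf1  (source Sf1 imposes f)
bond 6 stroke→Sf2  (Sf2 fixes flow; stroke at Sf2)
bond 2 stroke→J3  (common-f at J3 fixed by 3)
bond 1 stroke→J2  (common-f at J2 fixed by 2)
bond 5 stroke→J2  (common-f at J2 fixed by 2)
bond 0 stroke→J1  (through GY1, causality inverts; strokes same side of GY1)
bond 4 stroke→I1  (common-e at J1 fixed by 0)

β0 stroke→J1
β1 stroke→J2
β2 stroke→J3
β3 stroke→Sf1
β4 stroke→I1
β5 stroke→J2
β6 stroke→Sf2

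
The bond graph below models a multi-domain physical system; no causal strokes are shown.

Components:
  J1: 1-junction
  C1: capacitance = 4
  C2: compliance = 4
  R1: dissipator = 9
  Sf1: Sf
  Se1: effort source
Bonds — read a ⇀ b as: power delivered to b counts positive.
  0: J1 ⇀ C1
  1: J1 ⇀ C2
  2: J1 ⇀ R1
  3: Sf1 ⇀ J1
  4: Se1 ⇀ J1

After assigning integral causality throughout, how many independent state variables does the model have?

2  (C1, C2 all integral)

bond 3 →Sf1  (Sf1: flow source, stroke at near end)
bond 4 →J1  (Se1: effort source, stroke at far end)
bond 0 →J1  (1-jn J1 has f-setter on 3)
bond 1 →J1  (common-f at J1 fixed by 3)
bond 2 →J1  (J1: bond 3 brought flow, rest push out)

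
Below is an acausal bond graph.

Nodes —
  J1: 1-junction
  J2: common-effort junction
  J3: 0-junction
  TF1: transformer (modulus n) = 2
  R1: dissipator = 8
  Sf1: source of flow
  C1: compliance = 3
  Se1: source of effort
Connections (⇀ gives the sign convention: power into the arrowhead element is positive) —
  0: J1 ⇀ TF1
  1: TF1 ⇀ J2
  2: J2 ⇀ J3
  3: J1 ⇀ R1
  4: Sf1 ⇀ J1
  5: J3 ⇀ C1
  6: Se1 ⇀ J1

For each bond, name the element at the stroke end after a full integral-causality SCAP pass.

#4 stroke→Sf1  (Sf1: flow source, stroke at near end)
#6 stroke→J1  (Se1: effort source, stroke at far end)
#0 stroke→J1  (1-jn J1 has f-setter on 4)
#3 stroke→J1  (1-jn J1 has f-setter on 4)
#1 stroke→TF1  (TF TF1: opposite of bond 0)
#2 stroke→J2  (J2 needs exactly one e-in)
#5 stroke→J3  (J3: last free bond brings effort in)

#0 stroke→J1
#1 stroke→TF1
#2 stroke→J2
#3 stroke→J1
#4 stroke→Sf1
#5 stroke→J3
#6 stroke→J1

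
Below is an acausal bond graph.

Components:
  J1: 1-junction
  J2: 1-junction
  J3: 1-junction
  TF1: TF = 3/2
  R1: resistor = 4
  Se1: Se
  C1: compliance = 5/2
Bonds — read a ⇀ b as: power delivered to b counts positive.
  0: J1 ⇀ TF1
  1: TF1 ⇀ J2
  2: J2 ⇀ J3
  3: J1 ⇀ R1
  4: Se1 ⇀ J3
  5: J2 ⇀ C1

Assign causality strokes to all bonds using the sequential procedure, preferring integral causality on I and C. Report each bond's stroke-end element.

#4 stroke at J3  (source Se1 imposes e)
#2 stroke at J2  (J3: last free bond brings flow in)
#5 stroke at J2  (C1 outputs effort q/C1)
#1 stroke at TF1  (J2: last free bond brings flow in)
#0 stroke at J1  (through TF1, causality passes straight; one stroke at TF1)
#3 stroke at R1  (closing 1-jn rule on J1)

β0 stroke at J1
β1 stroke at TF1
β2 stroke at J2
β3 stroke at R1
β4 stroke at J3
β5 stroke at J2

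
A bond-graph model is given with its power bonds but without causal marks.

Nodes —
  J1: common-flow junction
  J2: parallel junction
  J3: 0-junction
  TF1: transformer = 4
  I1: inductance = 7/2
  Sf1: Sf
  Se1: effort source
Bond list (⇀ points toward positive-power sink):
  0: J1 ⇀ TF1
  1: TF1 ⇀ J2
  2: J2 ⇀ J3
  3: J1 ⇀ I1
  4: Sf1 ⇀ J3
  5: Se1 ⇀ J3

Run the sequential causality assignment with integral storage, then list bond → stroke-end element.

bond 0 stroke→J1
bond 1 stroke→TF1
bond 2 stroke→J2
bond 3 stroke→I1
bond 4 stroke→Sf1
bond 5 stroke→J3

#4 |Sf1  (Sf1 (Sf) sets flow on bond)
#5 |J3  (Se1: effort source, stroke at far end)
#2 |J2  (J3: bond 5 brought effort, rest push out)
#1 |TF1  (common-e at J2 fixed by 2)
#0 |J1  (TF1: transformer flips bond 1)
#3 |I1  (J1 needs exactly one f-in)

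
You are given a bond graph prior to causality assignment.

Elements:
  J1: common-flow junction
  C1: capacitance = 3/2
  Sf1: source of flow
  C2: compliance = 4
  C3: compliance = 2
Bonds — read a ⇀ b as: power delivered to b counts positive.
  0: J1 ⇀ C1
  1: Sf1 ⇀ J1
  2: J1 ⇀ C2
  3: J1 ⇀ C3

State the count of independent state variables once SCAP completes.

3  (C1, C2, C3 all integral)

bond 1 stroke→Sf1  (Sf1 fixes flow; stroke at Sf1)
bond 0 stroke→J1  (1-jn J1 has f-setter on 1)
bond 2 stroke→J1  (common-f at J1 fixed by 1)
bond 3 stroke→J1  (1-jn J1 has f-setter on 1)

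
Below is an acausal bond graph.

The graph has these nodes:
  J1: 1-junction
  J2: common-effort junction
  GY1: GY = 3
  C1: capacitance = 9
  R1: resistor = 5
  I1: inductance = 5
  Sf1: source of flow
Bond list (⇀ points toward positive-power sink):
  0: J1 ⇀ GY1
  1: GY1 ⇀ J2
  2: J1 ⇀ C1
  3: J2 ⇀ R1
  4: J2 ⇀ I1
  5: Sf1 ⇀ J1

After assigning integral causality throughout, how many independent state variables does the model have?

bond 5 stroke at Sf1  (Sf1 fixes flow; stroke at Sf1)
bond 0 stroke at J1  (1-jn J1 has f-setter on 5)
bond 2 stroke at J1  (common-f at J1 fixed by 5)
bond 1 stroke at J2  (GY GY1: same side as bond 0)
bond 3 stroke at R1  (J2: bond 1 brought effort, rest push out)
bond 4 stroke at I1  (J2: bond 1 brought effort, rest push out)

2  (C1, I1 all integral)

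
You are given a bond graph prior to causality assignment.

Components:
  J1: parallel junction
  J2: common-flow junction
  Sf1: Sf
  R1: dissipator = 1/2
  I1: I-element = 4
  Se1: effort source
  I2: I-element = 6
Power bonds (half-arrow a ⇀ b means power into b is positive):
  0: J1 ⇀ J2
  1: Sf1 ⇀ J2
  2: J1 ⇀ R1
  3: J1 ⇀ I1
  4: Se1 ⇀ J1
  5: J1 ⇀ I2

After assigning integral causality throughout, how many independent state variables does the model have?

#1 stroke→Sf1  (Sf1 fixes flow; stroke at Sf1)
#4 stroke→J1  (source Se1 imposes e)
#0 stroke→J2  (J1 effort already set via bond 4)
#2 stroke→R1  (common-e at J1 fixed by 4)
#3 stroke→I1  (J1: bond 4 brought effort, rest push out)
#5 stroke→I2  (J1: bond 4 brought effort, rest push out)

2  (I1, I2 all integral)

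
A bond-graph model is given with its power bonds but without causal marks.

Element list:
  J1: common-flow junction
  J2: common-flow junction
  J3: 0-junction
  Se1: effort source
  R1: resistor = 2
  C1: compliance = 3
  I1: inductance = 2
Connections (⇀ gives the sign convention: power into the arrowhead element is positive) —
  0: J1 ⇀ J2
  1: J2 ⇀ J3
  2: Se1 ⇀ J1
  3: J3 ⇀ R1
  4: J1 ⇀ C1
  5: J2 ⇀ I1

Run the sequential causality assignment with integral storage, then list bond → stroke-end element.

b2 stroke→J1  (Se1: effort source, stroke at far end)
b4 stroke→J1  (C1: C, integral causality)
b0 stroke→J2  (closing 1-jn rule on J1)
b5 stroke→I1  (I1: I, integral causality)
b1 stroke→J2  (common-f at J2 fixed by 5)
b3 stroke→J3  (J3: last free bond brings effort in)

#0 |J2
#1 |J2
#2 |J1
#3 |J3
#4 |J1
#5 |I1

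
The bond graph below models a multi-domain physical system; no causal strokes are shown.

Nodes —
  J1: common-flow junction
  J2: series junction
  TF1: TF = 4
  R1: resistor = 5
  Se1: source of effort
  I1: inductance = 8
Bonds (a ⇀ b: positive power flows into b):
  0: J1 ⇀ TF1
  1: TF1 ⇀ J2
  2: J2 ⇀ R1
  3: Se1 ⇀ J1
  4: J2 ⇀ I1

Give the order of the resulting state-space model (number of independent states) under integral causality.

b3 |J1  (Se1 fixes effort; stroke away)
b0 |TF1  (only one flow-in slot at J1)
b1 |J2  (through TF1, causality passes straight; one stroke at TF1)
b4 |I1  (I1 integral (f out))
b2 |J2  (1-jn J2 has f-setter on 4)

1  (I1 all integral)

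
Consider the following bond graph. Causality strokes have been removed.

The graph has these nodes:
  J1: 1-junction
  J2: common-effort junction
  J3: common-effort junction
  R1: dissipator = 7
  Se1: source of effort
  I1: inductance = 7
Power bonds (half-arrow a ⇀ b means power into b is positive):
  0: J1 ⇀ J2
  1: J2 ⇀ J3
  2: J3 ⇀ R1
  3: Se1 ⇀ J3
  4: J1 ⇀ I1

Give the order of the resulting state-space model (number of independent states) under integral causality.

#3 →J3  (Se1: effort source, stroke at far end)
#1 →J2  (0-jn J3 has e-setter on 3)
#2 →R1  (J3 effort already set via bond 3)
#0 →J1  (J2 effort already set via bond 1)
#4 →I1  (only one flow-in slot at J1)

1  (I1 all integral)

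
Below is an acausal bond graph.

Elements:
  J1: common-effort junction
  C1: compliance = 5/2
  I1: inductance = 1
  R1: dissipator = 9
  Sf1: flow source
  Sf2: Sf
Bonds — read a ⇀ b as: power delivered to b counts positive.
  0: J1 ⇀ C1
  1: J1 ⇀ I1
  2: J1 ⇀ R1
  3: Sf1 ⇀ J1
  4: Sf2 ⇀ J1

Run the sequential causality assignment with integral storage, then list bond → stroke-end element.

#0 stroke→J1
#1 stroke→I1
#2 stroke→R1
#3 stroke→Sf1
#4 stroke→Sf2

bond 3 stroke at Sf1  (Sf1: flow source, stroke at near end)
bond 4 stroke at Sf2  (Sf2 fixes flow; stroke at Sf2)
bond 0 stroke at J1  (prefer integral on C1)
bond 1 stroke at I1  (J1: bond 0 brought effort, rest push out)
bond 2 stroke at R1  (J1: bond 0 brought effort, rest push out)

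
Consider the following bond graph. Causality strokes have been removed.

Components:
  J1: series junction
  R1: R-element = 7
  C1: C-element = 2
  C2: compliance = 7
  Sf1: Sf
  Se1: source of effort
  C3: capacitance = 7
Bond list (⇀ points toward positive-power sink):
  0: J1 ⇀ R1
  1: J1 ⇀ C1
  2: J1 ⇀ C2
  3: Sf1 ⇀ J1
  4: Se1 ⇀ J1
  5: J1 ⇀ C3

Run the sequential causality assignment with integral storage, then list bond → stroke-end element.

β0 →J1
β1 →J1
β2 →J1
β3 →Sf1
β4 →J1
β5 →J1

bond 3 stroke→Sf1  (Sf1: flow source, stroke at near end)
bond 4 stroke→J1  (Se1 (Se) sets effort on bond)
bond 0 stroke→J1  (common-f at J1 fixed by 3)
bond 1 stroke→J1  (common-f at J1 fixed by 3)
bond 2 stroke→J1  (common-f at J1 fixed by 3)
bond 5 stroke→J1  (J1 flow already set via bond 3)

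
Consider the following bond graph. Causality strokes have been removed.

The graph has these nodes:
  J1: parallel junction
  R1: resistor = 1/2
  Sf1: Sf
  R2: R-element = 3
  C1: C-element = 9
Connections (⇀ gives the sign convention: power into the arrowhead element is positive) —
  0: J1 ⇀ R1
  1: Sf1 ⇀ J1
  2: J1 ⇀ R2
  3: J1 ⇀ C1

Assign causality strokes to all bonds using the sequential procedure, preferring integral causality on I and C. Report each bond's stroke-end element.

β1 →Sf1  (source Sf1 imposes f)
β3 →J1  (C1: C, integral causality)
β0 →R1  (J1: bond 3 brought effort, rest push out)
β2 →R2  (common-e at J1 fixed by 3)

β0 stroke→R1
β1 stroke→Sf1
β2 stroke→R2
β3 stroke→J1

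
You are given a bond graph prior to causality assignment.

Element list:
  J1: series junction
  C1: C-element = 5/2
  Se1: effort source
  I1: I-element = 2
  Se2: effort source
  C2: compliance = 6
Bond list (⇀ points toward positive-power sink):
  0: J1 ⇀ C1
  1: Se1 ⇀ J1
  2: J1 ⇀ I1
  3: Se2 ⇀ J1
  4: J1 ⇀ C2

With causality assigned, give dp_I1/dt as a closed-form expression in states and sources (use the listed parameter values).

bond 1 stroke→J1  (source Se1 imposes e)
bond 3 stroke→J1  (source Se2 imposes e)
bond 0 stroke→J1  (C1 integral (e out))
bond 2 stroke→I1  (I1: I, integral causality)
bond 4 stroke→J1  (common-f at J1 fixed by 2)

dp_I1/dt = E_Se1 + E_Se2 - 2*q_C1/5 - q_C2/6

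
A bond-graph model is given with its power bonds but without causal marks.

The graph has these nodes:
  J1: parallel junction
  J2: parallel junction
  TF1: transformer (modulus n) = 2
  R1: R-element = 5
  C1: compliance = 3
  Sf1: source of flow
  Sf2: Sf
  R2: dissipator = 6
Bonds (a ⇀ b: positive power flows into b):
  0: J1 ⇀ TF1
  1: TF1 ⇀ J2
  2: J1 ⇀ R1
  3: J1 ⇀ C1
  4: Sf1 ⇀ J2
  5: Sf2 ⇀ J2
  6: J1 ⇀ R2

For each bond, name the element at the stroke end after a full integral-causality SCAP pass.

#4 →Sf1  (Sf1 fixes flow; stroke at Sf1)
#5 →Sf2  (Sf2: flow source, stroke at near end)
#1 →J2  (J2: last free bond brings effort in)
#0 →TF1  (TF1: transformer flips bond 1)
#3 →J1  (prefer integral on C1)
#2 →R1  (0-jn J1 has e-setter on 3)
#6 →R2  (J1: bond 3 brought effort, rest push out)

b0 |TF1
b1 |J2
b2 |R1
b3 |J1
b4 |Sf1
b5 |Sf2
b6 |R2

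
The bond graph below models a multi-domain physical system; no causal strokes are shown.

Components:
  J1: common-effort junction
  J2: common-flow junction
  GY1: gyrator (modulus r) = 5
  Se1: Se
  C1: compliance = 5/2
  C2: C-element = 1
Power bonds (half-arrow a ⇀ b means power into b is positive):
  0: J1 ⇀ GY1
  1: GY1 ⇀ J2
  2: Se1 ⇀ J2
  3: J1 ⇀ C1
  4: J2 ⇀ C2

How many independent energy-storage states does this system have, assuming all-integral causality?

β2 →J2  (Se1 fixes effort; stroke away)
β3 →J1  (C1 integral (e out))
β0 →GY1  (common-e at J1 fixed by 3)
β1 →GY1  (through GY1, causality inverts; strokes same side of GY1)
β4 →J2  (common-f at J2 fixed by 1)

2  (C1, C2 all integral)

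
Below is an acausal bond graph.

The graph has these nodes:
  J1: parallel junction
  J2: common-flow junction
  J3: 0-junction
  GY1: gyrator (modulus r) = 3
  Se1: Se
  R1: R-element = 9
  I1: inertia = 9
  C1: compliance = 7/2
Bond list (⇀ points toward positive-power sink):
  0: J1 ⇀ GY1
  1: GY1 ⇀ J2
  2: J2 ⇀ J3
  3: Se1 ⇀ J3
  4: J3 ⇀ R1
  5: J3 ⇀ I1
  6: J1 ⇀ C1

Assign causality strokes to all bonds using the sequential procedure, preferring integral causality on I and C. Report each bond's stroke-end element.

b0 →GY1
b1 →GY1
b2 →J2
b3 →J3
b4 →R1
b5 →I1
b6 →J1

bond 3 |J3  (Se1 fixes effort; stroke away)
bond 2 |J2  (common-e at J3 fixed by 3)
bond 4 |R1  (J3: bond 3 brought effort, rest push out)
bond 5 |I1  (J3: bond 3 brought effort, rest push out)
bond 1 |GY1  (J2 needs exactly one f-in)
bond 0 |GY1  (GY1: gyrator matches bond 1)
bond 6 |J1  (J1: last free bond brings effort in)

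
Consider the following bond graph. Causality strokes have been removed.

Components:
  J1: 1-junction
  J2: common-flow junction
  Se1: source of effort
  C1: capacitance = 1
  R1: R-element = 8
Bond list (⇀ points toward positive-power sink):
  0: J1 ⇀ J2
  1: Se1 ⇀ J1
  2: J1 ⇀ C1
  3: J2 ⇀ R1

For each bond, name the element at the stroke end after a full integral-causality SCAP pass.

b0 →J2
b1 →J1
b2 →J1
b3 →R1

b1 stroke at J1  (source Se1 imposes e)
b2 stroke at J1  (C1: C, integral causality)
b0 stroke at J2  (J1 needs exactly one f-in)
b3 stroke at R1  (closing 1-jn rule on J2)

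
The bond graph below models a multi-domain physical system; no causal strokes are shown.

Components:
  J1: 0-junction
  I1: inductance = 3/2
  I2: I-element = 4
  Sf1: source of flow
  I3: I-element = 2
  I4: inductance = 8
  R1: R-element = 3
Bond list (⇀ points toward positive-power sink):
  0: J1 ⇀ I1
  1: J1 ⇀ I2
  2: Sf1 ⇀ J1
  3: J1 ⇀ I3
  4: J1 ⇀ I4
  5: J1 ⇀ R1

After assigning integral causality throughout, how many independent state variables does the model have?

4  (I1, I2, I3, I4 all integral)

β2 stroke→Sf1  (Sf1 (Sf) sets flow on bond)
β0 stroke→I1  (I1 integral (f out))
β1 stroke→I2  (I2: I, integral causality)
β3 stroke→I3  (I3 outputs flow p/I3)
β4 stroke→I4  (I4: I, integral causality)
β5 stroke→J1  (J1: last free bond brings effort in)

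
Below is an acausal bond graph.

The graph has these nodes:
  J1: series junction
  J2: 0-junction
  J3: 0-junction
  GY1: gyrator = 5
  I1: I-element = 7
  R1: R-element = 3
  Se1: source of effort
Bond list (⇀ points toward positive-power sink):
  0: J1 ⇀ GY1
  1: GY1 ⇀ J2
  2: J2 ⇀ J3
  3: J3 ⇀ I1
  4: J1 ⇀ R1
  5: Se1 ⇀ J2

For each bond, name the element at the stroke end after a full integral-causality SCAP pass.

β0 stroke at GY1
β1 stroke at GY1
β2 stroke at J3
β3 stroke at I1
β4 stroke at J1
β5 stroke at J2

b5 →J2  (Se1 fixes effort; stroke away)
b1 →GY1  (common-e at J2 fixed by 5)
b2 →J3  (0-jn J2 has e-setter on 5)
b3 →I1  (0-jn J3 has e-setter on 2)
b0 →GY1  (GY1 both-in/both-out from 1)
b4 →J1  (common-f at J1 fixed by 0)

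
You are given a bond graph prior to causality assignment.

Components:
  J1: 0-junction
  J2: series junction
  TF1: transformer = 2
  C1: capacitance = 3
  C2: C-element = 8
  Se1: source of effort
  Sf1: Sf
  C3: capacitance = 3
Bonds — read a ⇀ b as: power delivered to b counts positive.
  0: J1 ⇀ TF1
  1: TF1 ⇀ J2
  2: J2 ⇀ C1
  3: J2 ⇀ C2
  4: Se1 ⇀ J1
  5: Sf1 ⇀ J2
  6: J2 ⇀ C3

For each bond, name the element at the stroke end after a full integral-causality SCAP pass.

#0 →TF1
#1 →J2
#2 →J2
#3 →J2
#4 →J1
#5 →Sf1
#6 →J2

bond 4 →J1  (Se1 fixes effort; stroke away)
bond 5 →Sf1  (Sf1 fixes flow; stroke at Sf1)
bond 0 →TF1  (J1: bond 4 brought effort, rest push out)
bond 1 →J2  (J2: bond 5 brought flow, rest push out)
bond 2 →J2  (J2: bond 5 brought flow, rest push out)
bond 3 →J2  (1-jn J2 has f-setter on 5)
bond 6 →J2  (J2 flow already set via bond 5)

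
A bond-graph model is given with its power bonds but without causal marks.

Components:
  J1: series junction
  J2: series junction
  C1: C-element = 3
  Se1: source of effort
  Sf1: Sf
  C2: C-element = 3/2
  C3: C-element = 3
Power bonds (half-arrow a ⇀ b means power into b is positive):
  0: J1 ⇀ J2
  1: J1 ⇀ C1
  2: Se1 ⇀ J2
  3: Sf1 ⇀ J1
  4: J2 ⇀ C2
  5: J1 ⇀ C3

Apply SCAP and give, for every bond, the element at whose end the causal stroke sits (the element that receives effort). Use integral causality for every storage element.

β0 |J1
β1 |J1
β2 |J2
β3 |Sf1
β4 |J2
β5 |J1

#2 stroke→J2  (Se1: effort source, stroke at far end)
#3 stroke→Sf1  (Sf1: flow source, stroke at near end)
#0 stroke→J1  (J1: bond 3 brought flow, rest push out)
#1 stroke→J1  (common-f at J1 fixed by 3)
#5 stroke→J1  (common-f at J1 fixed by 3)
#4 stroke→J2  (1-jn J2 has f-setter on 0)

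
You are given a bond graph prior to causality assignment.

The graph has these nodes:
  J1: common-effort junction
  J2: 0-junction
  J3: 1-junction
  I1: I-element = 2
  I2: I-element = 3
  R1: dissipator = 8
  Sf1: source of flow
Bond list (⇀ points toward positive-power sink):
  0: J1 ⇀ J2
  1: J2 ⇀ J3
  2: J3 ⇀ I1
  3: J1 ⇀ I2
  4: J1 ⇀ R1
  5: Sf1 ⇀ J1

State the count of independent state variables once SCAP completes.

2  (I1, I2 all integral)

#5 stroke at Sf1  (Sf1 fixes flow; stroke at Sf1)
#2 stroke at I1  (I1: I, integral causality)
#1 stroke at J3  (1-jn J3 has f-setter on 2)
#0 stroke at J2  (only one effort-in slot at J2)
#3 stroke at I2  (I2 outputs flow p/I2)
#4 stroke at J1  (J1: last free bond brings effort in)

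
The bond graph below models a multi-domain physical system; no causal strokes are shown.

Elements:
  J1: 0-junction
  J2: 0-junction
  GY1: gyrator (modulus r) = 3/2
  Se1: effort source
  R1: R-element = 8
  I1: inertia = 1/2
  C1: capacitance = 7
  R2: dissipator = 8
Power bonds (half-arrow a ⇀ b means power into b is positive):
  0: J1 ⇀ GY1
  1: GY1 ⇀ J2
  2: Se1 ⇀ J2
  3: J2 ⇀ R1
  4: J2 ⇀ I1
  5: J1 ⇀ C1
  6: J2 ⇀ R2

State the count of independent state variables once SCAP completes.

bond 2 |J2  (source Se1 imposes e)
bond 1 |GY1  (J2: bond 2 brought effort, rest push out)
bond 3 |R1  (0-jn J2 has e-setter on 2)
bond 4 |I1  (common-e at J2 fixed by 2)
bond 6 |R2  (J2 effort already set via bond 2)
bond 0 |GY1  (GY GY1: same side as bond 1)
bond 5 |J1  (J1: last free bond brings effort in)

2  (C1, I1 all integral)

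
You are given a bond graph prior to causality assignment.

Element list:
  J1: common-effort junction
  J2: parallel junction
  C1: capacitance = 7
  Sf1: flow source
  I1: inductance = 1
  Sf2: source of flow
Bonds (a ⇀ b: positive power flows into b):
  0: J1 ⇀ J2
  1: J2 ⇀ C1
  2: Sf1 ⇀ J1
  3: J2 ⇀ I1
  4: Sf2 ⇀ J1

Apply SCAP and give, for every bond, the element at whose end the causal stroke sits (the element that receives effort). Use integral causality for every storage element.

bond 2 →Sf1  (Sf1 fixes flow; stroke at Sf1)
bond 4 →Sf2  (Sf2: flow source, stroke at near end)
bond 0 →J1  (only one effort-in slot at J1)
bond 1 →J2  (C1 outputs effort q/C1)
bond 3 →I1  (J2 effort already set via bond 1)

bond 0 stroke at J1
bond 1 stroke at J2
bond 2 stroke at Sf1
bond 3 stroke at I1
bond 4 stroke at Sf2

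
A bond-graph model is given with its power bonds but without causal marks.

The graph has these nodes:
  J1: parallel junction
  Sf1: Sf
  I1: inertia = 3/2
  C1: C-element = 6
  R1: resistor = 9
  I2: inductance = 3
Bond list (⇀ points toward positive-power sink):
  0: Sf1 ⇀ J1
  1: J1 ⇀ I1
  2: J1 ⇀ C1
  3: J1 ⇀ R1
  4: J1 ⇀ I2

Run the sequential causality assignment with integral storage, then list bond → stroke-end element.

bond 0 →Sf1
bond 1 →I1
bond 2 →J1
bond 3 →R1
bond 4 →I2

bond 0 →Sf1  (Sf1 (Sf) sets flow on bond)
bond 1 →I1  (prefer integral on I1)
bond 2 →J1  (C1 outputs effort q/C1)
bond 3 →R1  (J1: bond 2 brought effort, rest push out)
bond 4 →I2  (common-e at J1 fixed by 2)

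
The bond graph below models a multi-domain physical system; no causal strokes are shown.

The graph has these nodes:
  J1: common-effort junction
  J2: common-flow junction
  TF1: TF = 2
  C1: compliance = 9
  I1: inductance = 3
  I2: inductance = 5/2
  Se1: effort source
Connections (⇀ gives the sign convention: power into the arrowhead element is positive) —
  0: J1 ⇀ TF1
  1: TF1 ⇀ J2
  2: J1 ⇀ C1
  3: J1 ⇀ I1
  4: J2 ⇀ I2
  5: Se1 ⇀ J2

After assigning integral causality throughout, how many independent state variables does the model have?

β5 stroke→J2  (Se1 fixes effort; stroke away)
β2 stroke→J1  (prefer integral on C1)
β0 stroke→TF1  (J1: bond 2 brought effort, rest push out)
β3 stroke→I1  (0-jn J1 has e-setter on 2)
β1 stroke→J2  (through TF1, causality passes straight; one stroke at TF1)
β4 stroke→I2  (closing 1-jn rule on J2)

3  (C1, I1, I2 all integral)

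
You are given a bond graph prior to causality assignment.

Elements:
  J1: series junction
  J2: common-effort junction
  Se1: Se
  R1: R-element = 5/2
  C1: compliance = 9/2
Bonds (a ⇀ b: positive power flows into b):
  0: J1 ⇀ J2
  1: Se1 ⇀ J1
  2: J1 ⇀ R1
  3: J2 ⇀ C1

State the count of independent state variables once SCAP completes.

1  (C1 all integral)

b1 |J1  (source Se1 imposes e)
b3 |J2  (C1 integral (e out))
b0 |J1  (0-jn J2 has e-setter on 3)
b2 |R1  (J1 needs exactly one f-in)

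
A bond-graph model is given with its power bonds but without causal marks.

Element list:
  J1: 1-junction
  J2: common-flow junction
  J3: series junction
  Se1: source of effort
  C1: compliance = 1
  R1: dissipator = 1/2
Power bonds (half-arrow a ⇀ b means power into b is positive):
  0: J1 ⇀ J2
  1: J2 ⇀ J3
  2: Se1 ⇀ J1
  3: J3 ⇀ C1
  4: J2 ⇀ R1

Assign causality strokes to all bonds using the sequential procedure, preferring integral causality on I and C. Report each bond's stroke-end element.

β0 |J2
β1 |J2
β2 |J1
β3 |J3
β4 |R1

β2 stroke at J1  (Se1 fixes effort; stroke away)
β0 stroke at J2  (J1 needs exactly one f-in)
β3 stroke at J3  (C1 integral (e out))
β1 stroke at J2  (J3: last free bond brings flow in)
β4 stroke at R1  (J2 needs exactly one f-in)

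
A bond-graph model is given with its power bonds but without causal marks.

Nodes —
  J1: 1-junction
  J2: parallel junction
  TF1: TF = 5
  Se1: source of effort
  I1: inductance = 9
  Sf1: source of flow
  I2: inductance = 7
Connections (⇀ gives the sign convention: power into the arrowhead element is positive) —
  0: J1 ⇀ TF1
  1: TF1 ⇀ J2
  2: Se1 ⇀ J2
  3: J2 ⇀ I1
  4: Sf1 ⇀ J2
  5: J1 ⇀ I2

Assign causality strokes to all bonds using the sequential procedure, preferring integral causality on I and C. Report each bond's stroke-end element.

β0 →J1
β1 →TF1
β2 →J2
β3 →I1
β4 →Sf1
β5 →I2

#2 stroke at J2  (Se1: effort source, stroke at far end)
#4 stroke at Sf1  (Sf1 (Sf) sets flow on bond)
#1 stroke at TF1  (J2: bond 2 brought effort, rest push out)
#3 stroke at I1  (J2: bond 2 brought effort, rest push out)
#0 stroke at J1  (TF TF1: opposite of bond 1)
#5 stroke at I2  (J1: last free bond brings flow in)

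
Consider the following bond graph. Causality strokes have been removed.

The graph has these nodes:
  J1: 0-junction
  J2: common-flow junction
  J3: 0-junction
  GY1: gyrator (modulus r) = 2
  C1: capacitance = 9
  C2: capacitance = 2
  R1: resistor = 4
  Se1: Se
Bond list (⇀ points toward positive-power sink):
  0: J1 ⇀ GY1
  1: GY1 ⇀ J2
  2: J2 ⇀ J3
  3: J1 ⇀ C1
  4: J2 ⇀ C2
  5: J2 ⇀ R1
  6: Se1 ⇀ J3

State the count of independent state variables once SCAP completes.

2  (C1, C2 all integral)

bond 6 →J3  (Se1 (Se) sets effort on bond)
bond 2 →J2  (J3 effort already set via bond 6)
bond 3 →J1  (C1: C, integral causality)
bond 0 →GY1  (0-jn J1 has e-setter on 3)
bond 1 →GY1  (GY1: gyrator matches bond 0)
bond 4 →J2  (J2 flow already set via bond 1)
bond 5 →J2  (common-f at J2 fixed by 1)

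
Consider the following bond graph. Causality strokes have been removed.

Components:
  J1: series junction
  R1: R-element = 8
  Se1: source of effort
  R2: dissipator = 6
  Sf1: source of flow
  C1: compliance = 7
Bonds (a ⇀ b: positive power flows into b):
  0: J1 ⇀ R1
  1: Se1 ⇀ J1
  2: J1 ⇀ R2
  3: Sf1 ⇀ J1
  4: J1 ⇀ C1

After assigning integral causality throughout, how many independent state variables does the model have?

1  (C1 all integral)

#1 stroke→J1  (Se1 fixes effort; stroke away)
#3 stroke→Sf1  (Sf1 fixes flow; stroke at Sf1)
#0 stroke→J1  (1-jn J1 has f-setter on 3)
#2 stroke→J1  (J1 flow already set via bond 3)
#4 stroke→J1  (1-jn J1 has f-setter on 3)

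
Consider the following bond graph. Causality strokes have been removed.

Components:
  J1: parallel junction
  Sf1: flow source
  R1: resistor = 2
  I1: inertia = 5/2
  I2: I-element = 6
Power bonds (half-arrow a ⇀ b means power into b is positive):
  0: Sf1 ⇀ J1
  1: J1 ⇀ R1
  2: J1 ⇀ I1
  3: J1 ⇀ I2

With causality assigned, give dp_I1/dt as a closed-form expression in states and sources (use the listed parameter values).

dp_I1/dt = 2*F_Sf1 - 4*p_I1/5 - p_I2/3

#0 |Sf1  (source Sf1 imposes f)
#2 |I1  (I1 outputs flow p/I1)
#3 |I2  (I2: I, integral causality)
#1 |J1  (only one effort-in slot at J1)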